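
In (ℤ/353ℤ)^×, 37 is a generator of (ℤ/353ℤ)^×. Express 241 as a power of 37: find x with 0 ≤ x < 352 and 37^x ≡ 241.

Baby-step giant-step with m = ceil(sqrt(352)) = 19.
Baby table (37^j mod 353 for j=0..18):
  0:1  1:37  2:310  3:174  4:84  5:284  6:271  7:143
  8:349  9:205  10:172  11:10  12:17  13:276  14:328  15:134
  16:16  17:239  18:18
Giant step factor: 37^(-19) ≡ 150 (mod 353).
Scan 241·150^i mod 353 for i = 0, 1, …:
  i=0: 241   i=1: 144   i=2: 67   i=3: 166
  i=4: 190   i=5: 260   i=6: 170   i=7: 84
Match at i=7, j=4: x = 7·19 + 4 = 137.

137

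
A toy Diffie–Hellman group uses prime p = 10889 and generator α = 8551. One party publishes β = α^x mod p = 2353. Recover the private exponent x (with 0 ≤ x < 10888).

Baby-step giant-step with m = ceil(sqrt(10888)) = 105.
Baby table (8551^j mod 10889 for j=0..104):
  0:1  1:8551  2:10855  3:3269  4:1156  5:8633  6:4252  7:481
  8:7878  9:5424  10:4373  11:697  12:3764  13:8969  14:2692  15:10835
  16:6473  17:1836  18:8587  19:2910  20:2045  21:9950  22:6693  23:10148
  24:1107  25:3416  26:5918  27:3635  28:5679  29:7078  30:2916  31:9795
  32:9746  33:4529  34:6195  35:9349  36:7150  37:8804  38:7347  39:5556
  40:649  41:7098  42:10601  43:9115  44:9792  45:5871  46:4631  47:7277
  48:5881  49:3029  50:6937  51:5904  52:3700  53:6155  54:4868  55:8510
  56:8712  57:4663  58:8684  59:4793  60:9636  61:373  62:9935  63:9096
  64:10658  65:6517  66:7854  67:7091  68:5189  69:9353  70:8687  71:8668
  72:9534  73:10180  74:2514  75:2328  76:1636  77:7960  78:9710  79:1585
  80:7419  81:555  82:9090  83:2908  84:6721  85:10018  86:155  87:7836
  88:5619  89:5801  90:4956  91:9657  92:5720  93:9221  94:1522  95:2267
  96:2697  97:10034  98:6303  99:7292  100:3478  101:2519  102:1527  103:1466
  104:2527
Giant step factor: 8551^(-105) ≡ 71 (mod 10889).
Scan 2353·71^i mod 10889 for i = 0, 1, …:
  i=0: 2353   i=1: 3728   i=2: 3352   i=3: 9323
  i=4: 8593   i=5: 319   i=6: 871   i=7: 7396
  i=8: 2444   i=9: 10189     …   i=57: 10714
  i=58: 9353
Match at i=58, j=69: x = 58·105 + 69 = 6159.

6159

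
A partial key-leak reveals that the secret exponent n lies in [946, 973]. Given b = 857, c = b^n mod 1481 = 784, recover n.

960

Compute 857^946 mod 1481 = 1256, then multiply by 857 repeatedly:
  857^946=1256  857^947=1186  857^948=436  857^949=440  857^950=906
  857^951=398  857^952=456  857^953=1289  857^954=1328  857^955=688
  857^956=178  857^957=3  857^958=1090  857^959=1100  857^960=784
Found 784 at exponent 960.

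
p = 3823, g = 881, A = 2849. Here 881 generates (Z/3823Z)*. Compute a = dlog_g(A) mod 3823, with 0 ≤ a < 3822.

1639

Baby-step giant-step with m = ceil(sqrt(3822)) = 62.
Baby table (881^j mod 3823 for j=0..61):
  0:1  1:881  2:92  3:769  4:818  5:1934  6:2619  7:2070
  8:99  9:3113  10:1462  11:3494  12:699  13:316  14:3140  15:2311
  16:2155  17:2347  18:3287  19:1836  20:387  21:700  22:1197  23:3232
  24:3080  25:2973  26:458  27:2083  28:83  29:486  30:3813  31:2659
  32:2903  33:3779  34:3289  35:3598  36:571  37:2238  38:2833  39:3277
  40:672  41:3290  42:656  43:663  44:3007  45:3651  46:1388  47:3291
  48:1537  49:755  50:3776  51:646  52:3322  53:2087  54:3607  55:854
  56:3066  57:2108  58:2993  59:2786  60:100  61:171
Giant step factor: 881^(-62) ≡ 2374 (mod 3823).
Scan 2849·2374^i mod 3823 for i = 0, 1, …:
  i=0: 2849   i=1: 639   i=2: 3078   i=3: 1419
  i=4: 643   i=5: 1105   i=6: 692   i=7: 2741
  i=8: 388   i=9: 3592     …   i=25: 2724
  i=26: 2083
Match at i=26, j=27: a = 26·62 + 27 = 1639.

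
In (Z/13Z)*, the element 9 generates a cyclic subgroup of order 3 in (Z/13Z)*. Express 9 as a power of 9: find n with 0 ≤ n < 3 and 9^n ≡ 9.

Successive powers of 9 modulo 13:
  9^0=1  9^1=9
So 9^1 ≡ 9 (mod 13), giving n = 1.

1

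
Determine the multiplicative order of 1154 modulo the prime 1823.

The order of 1154 must divide p − 1 = 1822 = 2 · 911.
Divisors: 1, 2, 911, 1822.
Check each in increasing order: 1154^1 ≡ 1154;  1154^2 ≡ 926;  1154^911 ≡ 1.
Smallest exponent giving 1 is 911.

911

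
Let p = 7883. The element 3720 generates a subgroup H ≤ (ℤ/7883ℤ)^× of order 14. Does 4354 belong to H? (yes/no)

yes

⟨3720⟩ has order 14; its elements mod 7883 are {1, 439, 1299, 2685, 3529, 3720, 3735, 4148, 4163, 4354, 5198, 6584, 7444, 7882}.
4354 is in this set.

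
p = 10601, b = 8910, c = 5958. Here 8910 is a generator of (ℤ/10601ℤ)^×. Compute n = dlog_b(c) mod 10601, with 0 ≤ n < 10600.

6520

Baby-step giant-step with m = ceil(sqrt(10600)) = 103.
Baby table (8910^j mod 10601 for j=0..102):
  0:1  1:8910  2:7812  3:9355  4:7988  5:8567  6:4770  7:1291
  8:725  9:3741  10:2766  11:8336  12:3154  13:9490  14:2324  15:3087
  16:6176  17:8970  18:1761  19:1030  20:7435  21:201  22:9942  23:1264
  24:3978  25:4837  26:4605  27:4680  28:5067  29:7912  30:9871  31:4714
  32:578  33:8495  34:9911  35:680  36:5629  37:1059  38:800  39:4128
  40:5611  41:10295  42:8598  43:5354  44:10241  45:4503  46:7546  47:3318
  48:7792  49:771  50:162  51:1684  52:4025  53:10168  54:734  55:9724
  56:9468  57:7723  58:839  59:1785  60:2850  61:4105  62:2100  63:235
  64:5453  65:1847  66:4018  67:803  68:9656  69:7845  70:6557  71:759
  72:9853  73:3349  74:8376  75:9721  76:3940  77:5489  78:4577  79:9624
  80:8952  81:396  82:8828  83:8661  84:4831  85:4150  86:212  87:1942
  88:2388  89:873  90:7897  91:3433  92:4145  93:8667  94:5286  95:8618
  96:3337  97:7466  98:785  99:8291  100:5042  101:7783  102:5389
Giant step factor: 8910^(-103) ≡ 650 (mod 10601).
Scan 5958·650^i mod 10601 for i = 0, 1, …:
  i=0: 5958   i=1: 3335   i=2: 5146   i=3: 5585
  i=4: 4708   i=5: 7112   i=6: 764   i=7: 8954
  i=8: 151   i=9: 2741     …   i=62: 8749
  i=63: 4714
Match at i=63, j=31: n = 63·103 + 31 = 6520.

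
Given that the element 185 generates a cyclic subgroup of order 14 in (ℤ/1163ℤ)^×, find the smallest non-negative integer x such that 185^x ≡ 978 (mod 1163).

8

Successive powers of 185 modulo 1163:
  185^0=1  185^1=185  185^2=498  185^3=253  185^4=285  185^5=390
  185^6=44  185^7=1162  185^8=978
So 185^8 ≡ 978 (mod 1163), giving x = 8.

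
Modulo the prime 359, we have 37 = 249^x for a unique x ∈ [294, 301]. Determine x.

296

Compute 249^294 mod 359 = 64, then multiply by 249 repeatedly:
  249^294=64  249^295=140  249^296=37
Found 37 at exponent 296.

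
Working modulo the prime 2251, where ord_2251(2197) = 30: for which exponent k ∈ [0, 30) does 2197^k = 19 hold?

21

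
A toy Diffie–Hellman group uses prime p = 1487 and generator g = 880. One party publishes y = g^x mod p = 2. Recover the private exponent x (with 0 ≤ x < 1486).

908

Baby-step giant-step with m = ceil(sqrt(1486)) = 39.
Baby table (880^j mod 1487 for j=0..38):
  0:1  1:880  2:1160  3:718  4:1352  5:160  6:1022  7:1212
  8:381  9:705  10:321  11:1437  12:610  13:1480  14:1275  15:802
  16:922  17:945  18:367  19:281  20:438  21:307  22:1013  23:727
  24:350  25:191  26:49  27:1484  28:334  29:981  30:820  31:405
  32:1007  33:1395  34:825  35:344  36:859  37:524  38:150
Giant step factor: 880^(-39) ≡ 750 (mod 1487).
Scan 2·750^i mod 1487 for i = 0, 1, …:
  i=0: 2   i=1: 13   i=2: 828   i=3: 921
  i=4: 782   i=5: 622   i=6: 1069   i=7: 257
  i=8: 927   i=9: 821     …   i=22: 793
  i=23: 1437
Match at i=23, j=11: x = 23·39 + 11 = 908.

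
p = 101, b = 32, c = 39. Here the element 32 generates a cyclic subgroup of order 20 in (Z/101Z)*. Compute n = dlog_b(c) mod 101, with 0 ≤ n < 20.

7

Successive powers of 32 modulo 101:
  32^0=1  32^1=32  32^2=14  32^3=44  32^4=95  32^5=10
  32^6=17  32^7=39
So 32^7 ≡ 39 (mod 101), giving n = 7.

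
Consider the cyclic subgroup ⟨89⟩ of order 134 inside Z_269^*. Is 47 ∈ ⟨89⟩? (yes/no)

yes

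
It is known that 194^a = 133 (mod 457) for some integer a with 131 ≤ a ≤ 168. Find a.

152

Compute 194^131 mod 457 = 222, then multiply by 194 repeatedly:
  194^131=222  194^132=110  194^133=318  194^134=454  194^135=332
  194^136=428  194^137=315  194^138=329  194^139=303  194^140=286
  194^141=187  194^142=175  194^143=132  194^144=16  194^145=362
  194^146=307  194^147=148  194^148=378  194^149=212  194^150=455
  194^151=69  194^152=133
Found 133 at exponent 152.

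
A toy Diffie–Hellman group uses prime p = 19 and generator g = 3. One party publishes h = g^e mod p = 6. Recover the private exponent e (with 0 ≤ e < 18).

Successive powers of 3 modulo 19:
  3^0=1  3^1=3  3^2=9  3^3=8  3^4=5  3^5=15
  3^6=7  3^7=2  3^8=6
So 3^8 ≡ 6 (mod 19), giving e = 8.

8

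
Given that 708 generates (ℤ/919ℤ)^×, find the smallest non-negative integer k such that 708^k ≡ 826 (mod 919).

137

Baby-step giant-step with m = ceil(sqrt(918)) = 31.
Baby table (708^j mod 919 for j=0..30):
  0:1  1:708  2:409  3:87  4:23  5:661  6:217  7:163
  8:529  9:499  10:396  11:73  12:220  13:449  14:837  15:760
  16:465  17:218  18:871  19:19  20:586  21:419  22:734  23:437
  24:612  25:447  26:340  27:861  28:291  29:172  30:468
Giant step factor: 708^(-31) ≡ 31 (mod 919).
Scan 826·31^i mod 919 for i = 0, 1, …:
  i=0: 826   i=1: 793   i=2: 689   i=3: 222
  i=4: 449
Match at i=4, j=13: k = 4·31 + 13 = 137.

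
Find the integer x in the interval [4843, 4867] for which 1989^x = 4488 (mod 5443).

Compute 1989^4843 mod 5443 = 433, then multiply by 1989 repeatedly:
  1989^4843=433  1989^4844=1243  1989^4845=1205  1989^4846=1825  1989^4847=4887
  1989^4848=4488
Found 4488 at exponent 4848.

4848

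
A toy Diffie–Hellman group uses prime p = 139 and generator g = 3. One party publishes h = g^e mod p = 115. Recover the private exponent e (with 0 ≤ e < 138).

Baby-step giant-step with m = ceil(sqrt(138)) = 12.
Baby table (3^j mod 139 for j=0..11):
  0:1  1:3  2:9  3:27  4:81  5:104  6:34  7:102
  8:28  9:84  10:113  11:61
Giant step factor: 3^(-12) ≡ 79 (mod 139).
Scan 115·79^i mod 139 for i = 0, 1, …:
  i=0: 115   i=1: 50   i=2: 58   i=3: 134
  i=4: 22   i=5: 70   i=6: 109   i=7: 132
  i=8: 3
Match at i=8, j=1: e = 8·12 + 1 = 97.

97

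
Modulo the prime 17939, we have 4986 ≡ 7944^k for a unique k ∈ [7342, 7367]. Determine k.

Compute 7944^7342 mod 17939 = 7141, then multiply by 7944 repeatedly:
  7944^7342=7141  7944^7343=4986
Found 4986 at exponent 7343.

7343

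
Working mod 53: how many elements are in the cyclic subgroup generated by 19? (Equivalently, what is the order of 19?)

The order of 19 must divide p − 1 = 52 = 2^2 · 13.
Divisors: 1, 2, 4, 13, 26, 52.
Check each in increasing order: 19^1 ≡ 19;  19^2 ≡ 43;  19^4 ≡ 47;  19^13 ≡ 30;  19^26 ≡ 52;  19^52 ≡ 1.
Smallest exponent giving 1 is 52.

52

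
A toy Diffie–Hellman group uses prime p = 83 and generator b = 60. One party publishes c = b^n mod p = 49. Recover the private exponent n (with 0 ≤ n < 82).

Baby-step giant-step with m = ceil(sqrt(82)) = 10.
Baby table (60^j mod 83 for j=0..9):
  0:1  1:60  2:31  3:34  4:48  5:58  6:77  7:55
  8:63  9:45
Giant step factor: 60^(-10) ≡ 17 (mod 83).
Scan 49·17^i mod 83 for i = 0, 1, …:
  i=0: 49   i=1: 3   i=2: 51   i=3: 37
  i=4: 48
Match at i=4, j=4: n = 4·10 + 4 = 44.

44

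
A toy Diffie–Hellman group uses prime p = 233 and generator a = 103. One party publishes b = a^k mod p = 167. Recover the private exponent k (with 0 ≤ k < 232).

Baby-step giant-step with m = ceil(sqrt(232)) = 16.
Baby table (103^j mod 233 for j=0..15):
  0:1  1:103  2:124  3:190  4:231  5:27  6:218  7:86
  8:4  9:179  10:30  11:61  12:225  13:108  14:173  15:111
Giant step factor: 103^(-16) ≡ 102 (mod 233).
Scan 167·102^i mod 233 for i = 0, 1, …:
  i=0: 167   i=1: 25   i=2: 220   i=3: 72
  i=4: 121   i=5: 226   i=6: 218
Match at i=6, j=6: k = 6·16 + 6 = 102.

102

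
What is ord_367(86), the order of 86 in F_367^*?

122

The order of 86 must divide p − 1 = 366 = 2 · 3 · 61.
Divisors: 1, 2, 3, 6, 61, 122, 183, 366.
Check each in increasing order: 86^1 ≡ 86;  86^2 ≡ 56;  86^3 ≡ 45;  86^6 ≡ 190;  86^61 ≡ 366;  86^122 ≡ 1.
Smallest exponent giving 1 is 122.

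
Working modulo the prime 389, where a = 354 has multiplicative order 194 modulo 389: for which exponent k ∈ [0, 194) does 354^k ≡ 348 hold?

Baby-step giant-step with m = ceil(sqrt(194)) = 14.
Baby table (354^j mod 389 for j=0..13):
  0:1  1:354  2:58  3:304  4:252  5:127  6:223  7:364
  8:97  9:106  10:180  11:313  12:326  13:260
Giant step factor: 354^(-14) ≡ 150 (mod 389).
Scan 348·150^i mod 389 for i = 0, 1, …:
  i=0: 348   i=1: 74   i=2: 208   i=3: 80
  i=4: 330   i=5: 97
Match at i=5, j=8: k = 5·14 + 8 = 78.

78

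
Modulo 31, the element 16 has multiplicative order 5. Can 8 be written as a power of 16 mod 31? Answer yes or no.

yes

⟨16⟩ has order 5; its elements mod 31 are {1, 2, 4, 8, 16}.
8 is in this set.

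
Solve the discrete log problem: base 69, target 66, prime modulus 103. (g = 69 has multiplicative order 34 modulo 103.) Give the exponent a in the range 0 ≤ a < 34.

12

Successive powers of 69 modulo 103:
  69^0=1  69^1=69  69^2=23  69^3=42  69^4=14  69^5=39
  69^6=13  69^7=73  69^8=93  69^9=31  69^10=79  69^11=95
  69^12=66
So 69^12 ≡ 66 (mod 103), giving a = 12.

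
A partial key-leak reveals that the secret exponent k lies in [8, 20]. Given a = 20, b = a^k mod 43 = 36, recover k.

Compute 20^8 mod 43 = 9, then multiply by 20 repeatedly:
  20^8=9  20^9=8  20^10=31  20^11=18  20^12=16
  20^13=19  20^14=36
Found 36 at exponent 14.

14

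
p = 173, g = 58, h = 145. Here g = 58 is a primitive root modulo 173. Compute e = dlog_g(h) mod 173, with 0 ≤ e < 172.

127

Baby-step giant-step with m = ceil(sqrt(172)) = 14.
Baby table (58^j mod 173 for j=0..13):
  0:1  1:58  2:77  3:141  4:47  5:131  6:159  7:53
  8:133  9:102  10:34  11:69  12:23  13:123
Giant step factor: 58^(-14) ≡ 38 (mod 173).
Scan 145·38^i mod 173 for i = 0, 1, …:
  i=0: 145   i=1: 147   i=2: 50   i=3: 170
  i=4: 59   i=5: 166   i=6: 80   i=7: 99
  i=8: 129   i=9: 58
Match at i=9, j=1: e = 9·14 + 1 = 127.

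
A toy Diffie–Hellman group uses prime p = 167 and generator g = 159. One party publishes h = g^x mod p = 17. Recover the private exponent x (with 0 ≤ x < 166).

145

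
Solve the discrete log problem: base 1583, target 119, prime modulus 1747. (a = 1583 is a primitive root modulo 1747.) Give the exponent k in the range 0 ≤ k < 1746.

Baby-step giant-step with m = ceil(sqrt(1746)) = 42.
Baby table (1583^j mod 1747 for j=0..41):
  0:1  1:1583  2:691  3:231  4:550  5:644  6:951  7:1266
  8:269  9:1306  10:697  11:994  12:1202  13:283  14:757  15:1636
  16:734  17:167  18:564  19:95  20:143  21:1006  22:981  23:1587
  24:35  25:1248  26:1474  27:1097  28:33  29:1576  30:92  31:635
  32:680  33:288  34:1684  35:1597  36:142  37:1170  38:290  39:1356
  40:1232  41:604
Giant step factor: 1583^(-42) ≡ 952 (mod 1747).
Scan 119·952^i mod 1747 for i = 0, 1, …:
  i=0: 119   i=1: 1480   i=2: 878   i=3: 790
  i=4: 870   i=5: 162   i=6: 488   i=7: 1621
  i=8: 591   i=9: 98     …   i=35: 382
  i=36: 288
Match at i=36, j=33: k = 36·42 + 33 = 1545.

1545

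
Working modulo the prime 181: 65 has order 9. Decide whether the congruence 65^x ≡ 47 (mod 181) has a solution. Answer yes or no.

no

⟨65⟩ has order 9; its elements mod 181 are {1, 39, 43, 48, 62, 65, 73, 80, 132}.
47 is not in this set.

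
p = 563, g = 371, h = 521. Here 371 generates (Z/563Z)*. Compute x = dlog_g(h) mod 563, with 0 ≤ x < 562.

288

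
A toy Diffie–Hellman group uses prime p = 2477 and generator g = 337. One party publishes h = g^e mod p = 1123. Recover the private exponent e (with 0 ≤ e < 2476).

Baby-step giant-step with m = ceil(sqrt(2476)) = 50.
Baby table (337^j mod 2477 for j=0..49):
  0:1  1:337  2:2104  3:626  4:417  5:1817  6:510  7:957
  8:499  9:2204  10:2125  11:272  12:15  13:101  14:1836  15:1959
  16:1301  17:8  18:219  19:1970  20:54  21:859  22:2151  23:1603
  24:225  25:1515  26:293  27:2138  28:2176  29:120  30:808  31:2303
  32:810  33:500  34:64  35:1752  36:898  37:432  38:1918  39:2346
  40:439  41:1800  42:2212  43:2344  44:2242  45:69  46:960  47:1510
  48:1085  49:1526
Giant step factor: 337^(-50) ≡ 1602 (mod 2477).
Scan 1123·1602^i mod 2477 for i = 0, 1, …:
  i=0: 1123   i=1: 744   i=2: 451   i=3: 1695
  i=4: 598   i=5: 1874   i=6: 24   i=7: 1293
  i=8: 614   i=9: 259     …   i=16: 1379
  i=17: 2151
Match at i=17, j=22: e = 17·50 + 22 = 872.

872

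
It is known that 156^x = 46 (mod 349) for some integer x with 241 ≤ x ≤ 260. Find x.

Compute 156^241 mod 349 = 44, then multiply by 156 repeatedly:
  156^241=44  156^242=233  156^243=52  156^244=85  156^245=347
  156^246=37  156^247=188  156^248=12  156^249=127  156^250=268
  156^251=277  156^252=285  156^253=137  156^254=83  156^255=35
  156^256=225  156^257=200  156^258=139  156^259=46
Found 46 at exponent 259.

259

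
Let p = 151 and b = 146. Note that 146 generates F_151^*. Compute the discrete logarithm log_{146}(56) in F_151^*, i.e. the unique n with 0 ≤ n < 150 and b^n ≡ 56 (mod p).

121

Baby-step giant-step with m = ceil(sqrt(150)) = 13.
Baby table (146^j mod 151 for j=0..12):
  0:1  1:146  2:25  3:26  4:21  5:46  6:72  7:93
  8:139  9:60  10:2  11:141  12:50
Giant step factor: 146^(-13) ≡ 61 (mod 151).
Scan 56·61^i mod 151 for i = 0, 1, …:
  i=0: 56   i=1: 94   i=2: 147   i=3: 58
  i=4: 65   i=5: 39   i=6: 114   i=7: 8
  i=8: 35   i=9: 21
Match at i=9, j=4: n = 9·13 + 4 = 121.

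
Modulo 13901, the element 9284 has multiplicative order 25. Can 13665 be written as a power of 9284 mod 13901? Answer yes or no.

no

⟨9284⟩ has order 25; its elements mod 13901 are {1, 189, 506, 1423, 3150, 3526, 4738, 4828, 5182, 5818, 6328, 6456, 7919, 8704, 8927, 9186, 9284, 10293, 10797, 11087, 11508, 12228, 12430, 13067, 13138}.
13665 is not in this set.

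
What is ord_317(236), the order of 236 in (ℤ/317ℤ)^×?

158

The order of 236 must divide p − 1 = 316 = 2^2 · 79.
Divisors: 1, 2, 4, 79, 158, 316.
Check each in increasing order: 236^1 ≡ 236;  236^2 ≡ 221;  236^4 ≡ 23;  236^79 ≡ 316;  236^158 ≡ 1.
Smallest exponent giving 1 is 158.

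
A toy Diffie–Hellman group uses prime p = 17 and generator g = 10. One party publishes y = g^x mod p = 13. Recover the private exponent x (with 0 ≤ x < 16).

Successive powers of 10 modulo 17:
  10^0=1  10^1=10  10^2=15  10^3=14  10^4=4  10^5=6
  10^6=9  10^7=5  10^8=16  10^9=7  10^10=2  10^11=3
  10^12=13
So 10^12 ≡ 13 (mod 17), giving x = 12.

12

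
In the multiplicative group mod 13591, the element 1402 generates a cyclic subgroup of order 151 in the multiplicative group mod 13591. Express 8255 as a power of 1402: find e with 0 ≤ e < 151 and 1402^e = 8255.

Baby-step giant-step with m = ceil(sqrt(151)) = 13.
Baby table (1402^j mod 13591 for j=0..12):
  0:1  1:1402  2:8500  3:11284  4:244  5:2313  6:8168  7:7914
  8:5172  9:7141  10:8706  11:1094  12:11596
Giant step factor: 1402^(-13) ≡ 4818 (mod 13591).
Scan 8255·4818^i mod 13591 for i = 0, 1, …:
  i=0: 8255   i=1: 5324   i=2: 4815   i=3: 12424
  i=4: 4068   i=5: 1402
Match at i=5, j=1: e = 5·13 + 1 = 66.

66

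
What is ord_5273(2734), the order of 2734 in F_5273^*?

The order of 2734 must divide p − 1 = 5272 = 2^3 · 659.
Divisors: 1, 2, 4, 8, 659, 1318, 2636, 5272.
Check each in increasing order: 2734^1 ≡ 2734;  2734^2 ≡ 2915;  2734^4 ≡ 2422;  2734^8 ≡ 2508;  2734^659 ≡ 3734;  2734^1318 ≡ 944;  2734^2636 ≡ 5272;  2734^5272 ≡ 1.
Smallest exponent giving 1 is 5272.

5272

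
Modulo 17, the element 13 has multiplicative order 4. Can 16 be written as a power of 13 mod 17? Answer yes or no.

yes

16 ∈ ⟨13⟩ iff 16^4 ≡ 1 (mod 17), since |⟨13⟩| = 4.
16^4 mod 17 = 1.
Since 1 = 1, 16 lies in the subgroup.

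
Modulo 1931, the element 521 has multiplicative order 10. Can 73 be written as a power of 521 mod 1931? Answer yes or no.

no

73 ∈ ⟨521⟩ iff 73^10 ≡ 1 (mod 1931), since |⟨521⟩| = 10.
73^10 mod 1931 = 981.
Since 981 ≠ 1, 73 does not lie in the subgroup.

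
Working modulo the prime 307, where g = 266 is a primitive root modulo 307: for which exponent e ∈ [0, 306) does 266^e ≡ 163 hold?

195

Baby-step giant-step with m = ceil(sqrt(306)) = 18.
Baby table (266^j mod 307 for j=0..17):
  0:1  1:266  2:146  3:154  4:133  5:73  6:77  7:220
  8:190  9:192  10:110  11:95  12:96  13:55  14:201  15:48
  16:181  17:254
Giant step factor: 266^(-18) ≡ 64 (mod 307).
Scan 163·64^i mod 307 for i = 0, 1, …:
  i=0: 163   i=1: 301   i=2: 230   i=3: 291
  i=4: 204   i=5: 162   i=6: 237   i=7: 125
  i=8: 18   i=9: 231   i=10: 48
Match at i=10, j=15: e = 10·18 + 15 = 195.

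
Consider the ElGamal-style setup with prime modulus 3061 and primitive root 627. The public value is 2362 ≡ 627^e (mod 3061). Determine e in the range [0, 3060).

100

Baby-step giant-step with m = ceil(sqrt(3060)) = 56.
Baby table (627^j mod 3061 for j=0..55):
  0:1  1:627  2:1321  3:1797  4:271  5:1562  6:2915  7:288
  8:3038  9:884  10:227  11:1523  12:2950  13:806  14:297  15:2559
  16:529  17:1095  18:901  19:1703  20:2553  21:2889  22:2352  23:2363
  24:77  25:2364  26:704  27:624  28:2501  29:895  30:1002  31:749
  32:1290  33:726  34:2174  35:953  36:636  37:842  38:1442  39:1139
  40:940  41:1668  42:2035  43:2569  44:677  45:2061  46:505  47:1352
  48:2868  49:1429  50:2171  51:2133  52:2795  53:1573  54:629  55:2575
Giant step factor: 627^(-56) ≡ 2228 (mod 3061).
Scan 2362·2228^i mod 3061 for i = 0, 1, …:
  i=0: 2362   i=1: 677
Match at i=1, j=44: e = 1·56 + 44 = 100.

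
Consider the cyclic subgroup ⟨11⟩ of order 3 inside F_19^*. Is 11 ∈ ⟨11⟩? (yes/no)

⟨11⟩ has order 3; its elements mod 19 are {1, 7, 11}.
11 is in this set.

yes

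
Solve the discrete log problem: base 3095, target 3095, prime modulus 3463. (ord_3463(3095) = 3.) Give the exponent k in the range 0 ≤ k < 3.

1

Successive powers of 3095 modulo 3463:
  3095^0=1  3095^1=3095
So 3095^1 ≡ 3095 (mod 3463), giving k = 1.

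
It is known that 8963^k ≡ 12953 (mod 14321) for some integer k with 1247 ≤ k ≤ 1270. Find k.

Compute 8963^1247 mod 14321 = 2552, then multiply by 8963 repeatedly:
  8963^1247=2552  8963^1248=2939  8963^1249=5938  8963^1250=5458  8963^1251=13839
  8963^1252=4776  8963^1253=1819  8963^1254=6399  8963^1255=12953
Found 12953 at exponent 1255.

1255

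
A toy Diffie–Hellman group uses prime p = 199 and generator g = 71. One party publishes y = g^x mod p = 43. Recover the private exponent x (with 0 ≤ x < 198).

Baby-step giant-step with m = ceil(sqrt(198)) = 15.
Baby table (71^j mod 199 for j=0..14):
  0:1  1:71  2:66  3:109  4:177  5:30  6:140  7:189
  8:86  9:136  10:104  11:21  12:98  13:192  14:100
Giant step factor: 71^(-15) ≡ 171 (mod 199).
Scan 43·171^i mod 199 for i = 0, 1, …:
  i=0: 43   i=1: 189
Match at i=1, j=7: x = 1·15 + 7 = 22.

22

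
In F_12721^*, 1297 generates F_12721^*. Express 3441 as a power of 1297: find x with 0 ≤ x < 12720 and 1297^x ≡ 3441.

4259

Baby-step giant-step with m = ceil(sqrt(12720)) = 113.
Baby table (1297^j mod 12721 for j=0..112):
  0:1  1:1297  2:3037  3:8200  4:644  5:8403  6:9515  7:1585
  8:7664  9:5107  10:8859  11:3060  12:12589  13:6890  14:6188  15:11606
  16:4039  17:10252  18:3399  19:7037  20:6032  21:89  22:944  23:3152
  24:4703  25:6432  26:10049  27:7249  28:1134  29:7883  30:9288  31:12470
  32:5199  33:973  34:2602  35:3729  36:2533  37:3283  38:9237  39:9928
  40:2964  41:2566  42:7921  43:7690  44:666  45:11495  46:3  47:3891
  48:9111  49:11879  50:1932  51:12488  52:3103  53:4755  54:10271  55:2600
  56:1135  57:9180  58:12325  59:7949  60:5843  61:9376  62:12117  63:5314
  64:10197  65:8390  66:5375  67:267  68:2832  69:9456  70:1388  71:6575
  72:4705  73:9026  74:3402  75:10928  76:2422  77:11968  78:2876  79:2919
  80:7806  81:11187  82:7599  83:9849  84:2269  85:4342  86:8892  87:7698
  88:11042  89:10349  90:1998  91:9043  92:9  93:11673  94:1891  95:10195
  96:5796  97:12022  98:9309  99:1544  100:5371  101:7800  102:3405  103:2098
  104:11533  105:11126  106:4808  107:2686  108:10909  109:3221  110:5149  111:12449
  112:3404
Giant step factor: 1297^(-113) ≡ 5892 (mod 12721).
Scan 3441·5892^i mod 12721 for i = 0, 1, …:
  i=0: 3441   i=1: 9819   i=2: 11161   i=3: 5763
  i=4: 3247   i=5: 11661   i=6: 491   i=7: 5305
  i=8: 1563   i=9: 11913     …   i=36: 1175
  i=37: 2876
Match at i=37, j=78: x = 37·113 + 78 = 4259.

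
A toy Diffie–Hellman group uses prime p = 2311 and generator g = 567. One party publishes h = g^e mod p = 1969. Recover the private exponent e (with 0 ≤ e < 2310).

361

Baby-step giant-step with m = ceil(sqrt(2310)) = 49.
Baby table (567^j mod 2311 for j=0..48):
  0:1  1:567  2:260  3:1827  4:581  5:1265  6:845  7:738
  8:155  9:67  10:1013  11:1243  12:2237  13:1951  14:1559  15:1151
  16:915  17:1141  18:2178  19:852  20:85  21:1975  22:1301  23:458
  24:854  25:1219  26:184  27:333  28:1620  29:1073  30:598  31:1660
  32:643  33:1754  34:788  35:773  36:1512  37:2234  38:250  39:779
  40:292  41:1483  42:1968  43:1954  44:949  45:1931  46:1774  47:573
  48:1351
Giant step factor: 567^(-49) ≡ 1686 (mod 2311).
Scan 1969·1686^i mod 2311 for i = 0, 1, …:
  i=0: 1969   i=1: 1138   i=2: 538   i=3: 1156
  i=4: 843   i=5: 33   i=6: 174   i=7: 2178
Match at i=7, j=18: e = 7·49 + 18 = 361.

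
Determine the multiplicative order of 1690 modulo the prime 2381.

340

The order of 1690 must divide p − 1 = 2380 = 2^2 · 5 · 7 · 17.
Divisors: 1, 2, 4, 5, 7, 10, 14, 17, 20, 28, 34, 35, 68, 70, 85, 119, 140, 170, 238, 340, 476, 595, 1190, 2380.
Check each in increasing order: 1690^1 ≡ 1690;  1690^2 ≡ 1281;  1690^4 ≡ 452;  1690^5 ≡ 1960;  1690^7 ≡ 1186;  1690^10 ≡ 1047;  1690^14 ≡ 1806;  1690^17 ≡ 1241;  1690^20 ≡ 949;  1690^28 ≡ 2047;  1690^34 ≡ 1955;  1690^35 ≡ 1503;  1690^68 ≡ 520;  1690^70 ≡ 1821;  1690^85 ≡ 69;  1690^119 ≡ 1559;  1690^140 ≡ 1689;  1690^170 ≡ 2380;  1690^238 ≡ 1861;  1690^340 ≡ 1.
Smallest exponent giving 1 is 340.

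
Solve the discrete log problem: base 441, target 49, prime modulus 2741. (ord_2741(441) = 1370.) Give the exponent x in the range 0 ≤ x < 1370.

Baby-step giant-step with m = ceil(sqrt(1370)) = 38.
Baby table (441^j mod 2741 for j=0..37):
  0:1  1:441  2:2611  3:231  4:454  5:121  6:1282  7:716
  8:541  9:114  10:936  11:1626  12:1665  13:2418  14:89  15:875
  16:2135  17:1372  18:2032  19:2546  20:1717  21:681  22:1552  23:1923
  24:1074  25:2182  26:171  27:1404  28:2439  29:1127  30:886  31:1504
  32:2683  33:1832  34:2058  35:307  36:1078  37:1205
Giant step factor: 441^(-38) ≡ 1021 (mod 2741).
Scan 49·1021^i mod 2741 for i = 0, 1, …:
  i=0: 49   i=1: 691   i=2: 1074
Match at i=2, j=24: x = 2·38 + 24 = 100.

100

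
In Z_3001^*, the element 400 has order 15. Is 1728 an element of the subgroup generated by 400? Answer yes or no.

no

⟨400⟩ has order 15; its elements mod 3001 are {1, 20, 400, 674, 934, 947, 1125, 1476, 1493, 1998, 2066, 2204, 2307, 2511, 2851}.
1728 is not in this set.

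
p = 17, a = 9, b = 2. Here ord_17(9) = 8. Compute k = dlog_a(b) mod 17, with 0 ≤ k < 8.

Successive powers of 9 modulo 17:
  9^0=1  9^1=9  9^2=13  9^3=15  9^4=16  9^5=8
  9^6=4  9^7=2
So 9^7 ≡ 2 (mod 17), giving k = 7.

7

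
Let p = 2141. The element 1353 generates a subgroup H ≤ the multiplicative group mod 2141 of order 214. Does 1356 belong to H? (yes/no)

yes

1356 ∈ ⟨1353⟩ iff 1356^214 ≡ 1 (mod 2141), since |⟨1353⟩| = 214.
1356^214 mod 2141 = 1.
Since 1 = 1, 1356 lies in the subgroup.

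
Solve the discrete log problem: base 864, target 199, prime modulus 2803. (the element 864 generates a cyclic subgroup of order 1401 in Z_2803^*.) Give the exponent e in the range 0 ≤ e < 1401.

Baby-step giant-step with m = ceil(sqrt(1401)) = 38.
Baby table (864^j mod 2803 for j=0..37):
  0:1  1:864  2:898  3:2244  4:1943  5:2558  6:1348  7:1427
  8:2411  9:475  10:1162  11:494  12:760  13:738  14:1351  15:1216
  16:2302  17:1601  18:1385  19:2562  20:2001  21:2216  22:175  23:2641
  24:182  25:280  26:862  27:1973  28:448  29:258  30:1475  31:1838
  32:1534  33:2360  34:1259  35:212  36:973  37:2575
Giant step factor: 864^(-38) ≡ 2527 (mod 2803).
Scan 199·2527^i mod 2803 for i = 0, 1, …:
  i=0: 199   i=1: 1136   i=2: 400   i=3: 1720
  i=4: 1790   i=5: 2091   i=6: 302   i=7: 738
Match at i=7, j=13: e = 7·38 + 13 = 279.

279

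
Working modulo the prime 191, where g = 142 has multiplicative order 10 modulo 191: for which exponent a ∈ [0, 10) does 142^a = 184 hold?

8

Successive powers of 142 modulo 191:
  142^0=1  142^1=142  142^2=109  142^3=7  142^4=39  142^5=190
  142^6=49  142^7=82  142^8=184
So 142^8 ≡ 184 (mod 191), giving a = 8.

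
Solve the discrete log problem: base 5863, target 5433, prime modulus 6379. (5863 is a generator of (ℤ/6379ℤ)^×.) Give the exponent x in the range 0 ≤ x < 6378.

3393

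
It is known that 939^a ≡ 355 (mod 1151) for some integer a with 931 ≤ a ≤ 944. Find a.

933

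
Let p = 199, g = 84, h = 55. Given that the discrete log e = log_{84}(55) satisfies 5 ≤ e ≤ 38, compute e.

Compute 84^5 mod 199 = 99, then multiply by 84 repeatedly:
  84^5=99  84^6=157  84^7=54  84^8=158  84^9=138
  84^10=50  84^11=21  84^12=172  84^13=120  84^14=130
  84^15=174  84^16=89  84^17=113  84^18=139  84^19=134
  84^20=112  84^21=55
Found 55 at exponent 21.

21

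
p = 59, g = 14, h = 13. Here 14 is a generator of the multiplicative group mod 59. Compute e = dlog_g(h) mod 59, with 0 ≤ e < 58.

Baby-step giant-step with m = ceil(sqrt(58)) = 8.
Baby table (14^j mod 59 for j=0..7):
  0:1  1:14  2:19  3:30  4:7  5:39  6:15  7:33
Giant step factor: 14^(-8) ≡ 53 (mod 59).
Scan 13·53^i mod 59 for i = 0, 1, …:
  i=0: 13   i=1: 40   i=2: 55   i=3: 24
  i=4: 33
Match at i=4, j=7: e = 4·8 + 7 = 39.

39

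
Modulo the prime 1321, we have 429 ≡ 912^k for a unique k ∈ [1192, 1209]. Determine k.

1203

Compute 912^1192 mod 1321 = 966, then multiply by 912 repeatedly:
  912^1192=966  912^1193=1206  912^1194=800  912^1195=408  912^1196=895
  912^1197=1183  912^1198=960  912^1199=1018  912^1200=1074  912^1201=627
  912^1202=1152  912^1203=429
Found 429 at exponent 1203.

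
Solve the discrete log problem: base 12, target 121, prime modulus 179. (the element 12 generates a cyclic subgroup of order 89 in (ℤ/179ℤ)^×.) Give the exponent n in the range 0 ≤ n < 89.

65

Baby-step giant-step with m = ceil(sqrt(89)) = 10.
Baby table (12^j mod 179 for j=0..9):
  0:1  1:12  2:144  3:117  4:151  5:22  6:85  7:125
  8:68  9:100
Giant step factor: 12^(-10) ≡ 27 (mod 179).
Scan 121·27^i mod 179 for i = 0, 1, …:
  i=0: 121   i=1: 45   i=2: 141   i=3: 48
  i=4: 43   i=5: 87   i=6: 22
Match at i=6, j=5: n = 6·10 + 5 = 65.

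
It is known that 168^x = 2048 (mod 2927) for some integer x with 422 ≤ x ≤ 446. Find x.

440

Compute 168^422 mod 2927 = 917, then multiply by 168 repeatedly:
  168^422=917  168^423=1852  168^424=874  168^425=482  168^426=1947
  168^427=2199  168^428=630  168^429=468  168^430=2522  168^431=2208
  168^432=2142  168^433=2762  168^434=1550  168^435=2824  168^436=258
  168^437=2366  168^438=2343  168^439=1406  168^440=2048
Found 2048 at exponent 440.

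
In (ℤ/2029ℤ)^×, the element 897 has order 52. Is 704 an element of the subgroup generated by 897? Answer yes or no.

no

704 ∈ ⟨897⟩ iff 704^52 ≡ 1 (mod 2029), since |⟨897⟩| = 52.
704^52 mod 2029 = 1122.
Since 1122 ≠ 1, 704 does not lie in the subgroup.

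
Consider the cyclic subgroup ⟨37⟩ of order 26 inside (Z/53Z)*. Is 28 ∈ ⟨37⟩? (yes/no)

yes

28 ∈ ⟨37⟩ iff 28^26 ≡ 1 (mod 53), since |⟨37⟩| = 26.
28^26 mod 53 = 1.
Since 1 = 1, 28 lies in the subgroup.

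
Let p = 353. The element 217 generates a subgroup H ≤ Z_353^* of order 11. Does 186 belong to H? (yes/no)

no

⟨217⟩ has order 11; its elements mod 353 are {1, 22, 58, 131, 140, 185, 187, 217, 231, 256, 337}.
186 is not in this set.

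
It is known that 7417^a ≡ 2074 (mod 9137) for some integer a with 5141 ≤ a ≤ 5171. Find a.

5158

Compute 7417^5141 mod 9137 = 5988, then multiply by 7417 repeatedly:
  7417^5141=5988  7417^5142=7176  7417^5143=1367  7417^5144=6106  7417^5145=5230
  7417^5146=4345  7417^5147=666  7417^5148=5742  7417^5149=857  7417^5150=6154
  7417^5151=4903  7417^5152=291  7417^5153=2015  7417^5154=6260  7417^5155=5323
  7417^5156=8851  7417^5157=7659  7417^5158=2074
Found 2074 at exponent 5158.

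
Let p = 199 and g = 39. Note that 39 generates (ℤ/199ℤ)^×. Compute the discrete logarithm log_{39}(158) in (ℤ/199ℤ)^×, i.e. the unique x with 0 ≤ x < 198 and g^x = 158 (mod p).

124

Baby-step giant-step with m = ceil(sqrt(198)) = 15.
Baby table (39^j mod 199 for j=0..14):
  0:1  1:39  2:128  3:17  4:66  5:186  6:90  7:127
  8:177  9:137  10:169  11:24  12:140  13:87  14:10
Giant step factor: 39^(-15) ≡ 174 (mod 199).
Scan 158·174^i mod 199 for i = 0, 1, …:
  i=0: 158   i=1: 30   i=2: 46   i=3: 44
  i=4: 94   i=5: 38   i=6: 45   i=7: 69
  i=8: 66
Match at i=8, j=4: x = 8·15 + 4 = 124.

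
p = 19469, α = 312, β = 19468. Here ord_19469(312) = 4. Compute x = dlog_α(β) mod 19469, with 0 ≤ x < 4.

Successive powers of 312 modulo 19469:
  312^0=1  312^1=312  312^2=19468
So 312^2 ≡ 19468 (mod 19469), giving x = 2.

2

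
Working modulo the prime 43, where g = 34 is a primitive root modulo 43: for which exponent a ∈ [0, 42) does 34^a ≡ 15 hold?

Baby-step giant-step with m = ceil(sqrt(42)) = 7.
Baby table (34^j mod 43 for j=0..6):
  0:1  1:34  2:38  3:2  4:25  5:33  6:4
Giant step factor: 34^(-7) ≡ 37 (mod 43).
Scan 15·37^i mod 43 for i = 0, 1, …:
  i=0: 15   i=1: 39   i=2: 24   i=3: 28
  i=4: 4
Match at i=4, j=6: a = 4·7 + 6 = 34.

34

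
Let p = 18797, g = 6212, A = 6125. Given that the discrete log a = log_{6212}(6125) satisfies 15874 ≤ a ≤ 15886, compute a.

15877

Compute 6212^15874 mod 18797 = 8949, then multiply by 6212 repeatedly:
  6212^15874=8949  6212^15875=8459  6212^15876=9693  6212^15877=6125
Found 6125 at exponent 15877.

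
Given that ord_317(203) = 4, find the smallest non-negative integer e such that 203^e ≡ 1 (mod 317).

Successive powers of 203 modulo 317:
  203^0=1
So 203^0 ≡ 1 (mod 317), giving e = 0.

0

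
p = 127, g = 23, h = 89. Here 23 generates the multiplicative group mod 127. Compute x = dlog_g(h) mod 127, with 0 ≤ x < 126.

Baby-step giant-step with m = ceil(sqrt(126)) = 12.
Baby table (23^j mod 127 for j=0..11):
  0:1  1:23  2:21  3:102  4:60  5:110  6:117  7:24
  8:44  9:123  10:35  11:43
Giant step factor: 23^(-12) ≡ 47 (mod 127).
Scan 89·47^i mod 127 for i = 0, 1, …:
  i=0: 89   i=1: 119   i=2: 5   i=3: 108
  i=4: 123
Match at i=4, j=9: x = 4·12 + 9 = 57.

57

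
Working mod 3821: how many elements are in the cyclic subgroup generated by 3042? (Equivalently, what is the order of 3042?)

3820

The order of 3042 must divide p − 1 = 3820 = 2^2 · 5 · 191.
Divisors: 1, 2, 4, 5, 10, 20, 191, 382, 764, 955, 1910, 3820.
Check each in increasing order: 3042^1 ≡ 3042;  3042^2 ≡ 3123;  3042^4 ≡ 1937;  3042^5 ≡ 372;  3042^10 ≡ 828;  3042^20 ≡ 1625;  3042^191 ≡ 1905;  3042^382 ≡ 2896;  3042^764 ≡ 3542;  3042^955 ≡ 3445;  3042^1910 ≡ 3820;  3042^3820 ≡ 1.
Smallest exponent giving 1 is 3820.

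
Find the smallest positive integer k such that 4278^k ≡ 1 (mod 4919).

2459

The order of 4278 must divide p − 1 = 4918 = 2 · 2459.
Divisors: 1, 2, 2459, 4918.
Check each in increasing order: 4278^1 ≡ 4278;  4278^2 ≡ 2604;  4278^2459 ≡ 1.
Smallest exponent giving 1 is 2459.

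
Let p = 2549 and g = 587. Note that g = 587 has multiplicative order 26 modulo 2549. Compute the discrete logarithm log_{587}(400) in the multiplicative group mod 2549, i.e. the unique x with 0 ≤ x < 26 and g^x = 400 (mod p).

20

Successive powers of 587 modulo 2549:
  587^0=1  587^1=587  587^2=454  587^3=1402  587^4=2196  587^5=1807
  587^6=325  587^7=2149  587^8=2257  587^9=1928  587^10=2529  587^11=1005
  587^12=1116  587^13=2548  587^14=1962  587^15=2095  587^16=1147  587^17=353
  587^18=742  587^19=2224  587^20=400
So 587^20 ≡ 400 (mod 2549), giving x = 20.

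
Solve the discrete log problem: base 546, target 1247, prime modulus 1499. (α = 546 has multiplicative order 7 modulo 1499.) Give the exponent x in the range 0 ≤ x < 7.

4

Successive powers of 546 modulo 1499:
  546^0=1  546^1=546  546^2=1314  546^3=922  546^4=1247
So 546^4 ≡ 1247 (mod 1499), giving x = 4.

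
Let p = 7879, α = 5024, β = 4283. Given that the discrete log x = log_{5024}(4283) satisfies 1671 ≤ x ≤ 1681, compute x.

Compute 5024^1671 mod 7879 = 4307, then multiply by 5024 repeatedly:
  5024^1671=4307  5024^1672=2634  5024^1673=4375  5024^1674=5469  5024^1675=2183
  5024^1676=7703  5024^1677=6103  5024^1678=4283
Found 4283 at exponent 1678.

1678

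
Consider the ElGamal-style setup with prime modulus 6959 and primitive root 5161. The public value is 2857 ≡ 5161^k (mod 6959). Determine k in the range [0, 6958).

Baby-step giant-step with m = ceil(sqrt(6958)) = 84.
Baby table (5161^j mod 6959 for j=0..83):
  0:1  1:5161  2:3828  3:6666  4:4889  5:5754  6:2341  7:1077
  8:5115  9:3028  10:4553  11:4449  12:3548  13:2099  14:4735  15:4286
  16:4344  17:4445  18:3781  19:705  20:5907  21:5607  22:2205  23:2040
  24:6432  25:1122  26:754  27:1313  28:5286  29:1766  30:4995  31:3059
  32:4487  33:4814  34:1424  35:560  36:2175  37:308  38:2936  39:2953
  40:223  41:2668  42:4646  43:4251  44:4643  45:2686  46:118  47:3565
  48:6328  49:221  50:6264  51:3949  52:4837  53:1824  54:5096  55:2395
  56:1411  57:3057  58:1124  59:4117  60:2010  61:4700  62:4585  63:2585
  64:782  65:6641  66:1126  67:521  68:2707  69:4114  70:445  71:175
  72:5464  73:1836  74:4397  75:6577  76:4854  77:6053  78:582  79:4373
  80:1016  81:3449  82:6126  83:1549
Giant step factor: 5161^(-84) ≡ 4332 (mod 6959).
Scan 2857·4332^i mod 6959 for i = 0, 1, …:
  i=0: 2857   i=1: 3422   i=2: 1434   i=3: 4660
  i=4: 6020   i=5: 3267   i=6: 4997   i=7: 4514
  i=8: 6817   i=9: 4207     …   i=80: 2789
  i=81: 1124
Match at i=81, j=58: k = 81·84 + 58 = 6862.

6862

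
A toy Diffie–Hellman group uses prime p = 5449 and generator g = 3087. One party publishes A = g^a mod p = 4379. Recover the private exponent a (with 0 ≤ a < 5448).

536

Baby-step giant-step with m = ceil(sqrt(5448)) = 74.
Baby table (3087^j mod 5449 for j=0..73):
  0:1  1:3087  2:4717  3:1651  4:1822  5:1146  6:1301  7:274
  8:1243  9:1045  10:107  11:3369  12:3411  13:2289  14:4239  15:2744
  16:2982  17:2073  18:2225  19:2835  20:551  21:849  22:5343  23:5167
  24:1306  25:4811  26:3032  27:3851  28:3768  29:3650  30:4467  31:3659
  32:5005  33:2520  34:3517  35:2571  36:2933  37:3382  38:5399  39:3671
  40:3906  41:4634  42:1533  43:2639  44:338  45:2647  46:3238  47:2240
  48:99  49:469  50:3818  51:5428  52:561  53:4474  54:3472  55:5330
  56:3179  57:5373  58:5144  59:1142  60:5300  61:3202  62:88  63:4655
  64:972  65:3614  66:2315  67:2766  68:59  69:2316  70:404  71:4776
  72:3967  73:2226
Giant step factor: 3087^(-74) ≡ 5161 (mod 5449).
Scan 4379·5161^i mod 5449 for i = 0, 1, …:
  i=0: 4379   i=1: 3016   i=2: 3232   i=3: 963
  i=4: 555   i=5: 3630   i=6: 768   i=7: 2225
Match at i=7, j=18: a = 7·74 + 18 = 536.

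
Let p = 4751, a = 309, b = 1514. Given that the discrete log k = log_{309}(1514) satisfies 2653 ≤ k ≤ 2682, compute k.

Compute 309^2653 mod 4751 = 3818, then multiply by 309 repeatedly:
  309^2653=3818  309^2654=1514
Found 1514 at exponent 2654.

2654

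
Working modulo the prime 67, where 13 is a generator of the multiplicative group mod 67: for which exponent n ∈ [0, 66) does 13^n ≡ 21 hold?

Baby-step giant-step with m = ceil(sqrt(66)) = 9.
Baby table (13^j mod 67 for j=0..8):
  0:1  1:13  2:35  3:53  4:19  5:46  6:62  7:2
  8:26
Giant step factor: 13^(-9) ≡ 45 (mod 67).
Scan 21·45^i mod 67 for i = 0, 1, …:
  i=0: 21   i=1: 7   i=2: 47   i=3: 38
  i=4: 35
Match at i=4, j=2: n = 4·9 + 2 = 38.

38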